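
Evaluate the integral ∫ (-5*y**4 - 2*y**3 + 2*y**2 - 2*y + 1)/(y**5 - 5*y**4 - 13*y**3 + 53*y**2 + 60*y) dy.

Factor the denominator: y*(y - 5)*(y - 4)*(y + 1)*(y + 3).
Partial-fraction decomposition: -163/(168*(y + 3)) - 1/(30*(y + 1)) + 1383/(140*(y - 4)) - 1667/(120*(y - 5)) + 1/(60*y).
Integrate each term: A/(y−a) contributes A·log|y−a|.

log(y)/60 - 1667*log(y - 5)/120 + 1383*log(y - 4)/140 - log(y + 1)/30 - 163*log(y + 3)/168 + C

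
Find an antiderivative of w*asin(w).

Use integration by parts with u = arcsin(w), dv = w dw.
Then du = 1/sqrt(-w**2 + 1) dw.

w**2*asin(w)/2 + w*sqrt(-w**2 + 1)/4 - asin(w)/4 + C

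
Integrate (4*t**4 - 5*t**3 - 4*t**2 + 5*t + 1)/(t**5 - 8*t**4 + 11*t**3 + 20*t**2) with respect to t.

89*log(t)/400 + 1801*log(t - 5)/150 - 661*log(t - 4)/80 + log(t + 1)/30 - 1/(20*t) + C

Factor the denominator: t**2*(t - 5)*(t - 4)*(t + 1).
Partial-fraction decomposition: 1/(30*(t + 1)) - 661/(80*(t - 4)) + 1801/(150*(t - 5)) + 89/(400*t) + 1/(20*t**2).
Integrate each term; A/(t−a) gives A·log|t−a|; A/(t−a)² gives −A/(t−a).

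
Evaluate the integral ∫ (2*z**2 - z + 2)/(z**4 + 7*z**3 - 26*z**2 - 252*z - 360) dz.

17*log(z - 6)/264 - log(z + 2)/8 + 19*log(z + 5)/11 - 5*log(z + 6)/3 + C

Factor the denominator: (z - 6)*(z + 2)*(z + 5)*(z + 6).
Partial-fraction decomposition: -5/(3*(z + 6)) + 19/(11*(z + 5)) - 1/(8*(z + 2)) + 17/(264*(z - 6)).
Integrate each term: A/(z−a) contributes A·log|z−a|.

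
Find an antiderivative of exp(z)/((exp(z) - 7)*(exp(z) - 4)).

log(exp(z) - 7)/3 - log(exp(z) - 4)/3 + C

Let u = e^z, du = e^z dz.
The integral becomes ∫ du/((u-7)(u-4)); decompose into partial fractions.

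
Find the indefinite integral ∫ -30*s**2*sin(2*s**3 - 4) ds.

Let u = 2*s**3 - 4, so du = (6*s**2) ds.
Rewriting, the integral becomes -5·∫ sin(u) du = -5·-cos(u).
Substituting back, u = 2*s**3 - 4.

5*cos(2*s**3 - 4) + C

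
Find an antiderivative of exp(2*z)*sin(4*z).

exp(2*z)*sin(4*z)/10 - exp(2*z)*cos(4*z)/5 + C

Let I denote the integral. Integrate by parts with u = sin(4*z), dv = exp(2*z) dz, so v = exp(2*z)/2: I = exp(2*z)*sin(4*z)/2 − 2·∫ exp(2*z)*cos(4*z) dz.
Apply parts again with u = cos(4*z), dv = exp(2*z) dz: ∫ exp(2*z)*cos(4*z) dz = exp(2*z)*cos(4*z)/2 + 2·I. Substituting back brings back I: I = exp(2*z)*sin(4*z)/2 - exp(2*z)*cos(4*z) − 4·I.
Solving for I: (1 + 4)·I equals the remaining terms, so I = (1/5)·(exp(2*z)*sin(4*z)/2 - exp(2*z)*cos(4*z)).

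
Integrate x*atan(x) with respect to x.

Use integration by parts with u = arctan(x), dv = x dx.
Then du = 1/(x**2 + 1) dx.

x**2*atan(x)/2 - x/2 + atan(x)/2 + C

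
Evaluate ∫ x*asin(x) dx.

Use integration by parts with u = arcsin(x), dv = x dx.
Then du = 1/sqrt(-x**2 + 1) dx.

x**2*asin(x)/2 + x*sqrt(-x**2 + 1)/4 - asin(x)/4 + C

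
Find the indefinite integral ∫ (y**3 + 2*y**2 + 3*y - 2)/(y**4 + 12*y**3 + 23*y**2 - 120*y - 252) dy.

Factor the denominator: (y - 3)*(y + 2)*(y + 6)*(y + 7).
Partial-fraction decomposition: 134/(25*(y + 7)) - 41/(9*(y + 6)) + 2/(25*(y + 2)) + 26/(225*(y - 3)).
Integrate each term: A/(y−a) contributes A·log|y−a|.

26*log(y - 3)/225 + 2*log(y + 2)/25 - 41*log(y + 6)/9 + 134*log(y + 7)/25 + C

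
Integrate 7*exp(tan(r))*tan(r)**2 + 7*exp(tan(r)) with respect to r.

7*exp(tan(r)) + C

Let u = tan(r), so du = (tan(r)**2 + 1) dr.
Rewriting, the integral becomes 7·∫ e^u du = 7·e^u.
Substituting back, u = tan(r).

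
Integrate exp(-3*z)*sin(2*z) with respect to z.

-3*exp(-3*z)*sin(2*z)/13 - 2*exp(-3*z)*cos(2*z)/13 + C

Let I denote the integral. Integrate by parts with u = sin(2*z), dv = exp(-3*z) dz, so v = -exp(-3*z)/3: I = -exp(-3*z)*sin(2*z)/3 + (2/3)·∫ exp(-3*z)*cos(2*z) dz.
Apply parts again with u = cos(2*z), dv = exp(-3*z) dz: ∫ exp(-3*z)*cos(2*z) dz = -exp(-3*z)*cos(2*z)/3 − (2/3)·I. Substituting back brings back I: I = -exp(-3*z)*sin(2*z)/3 - 2*exp(-3*z)*cos(2*z)/9 − (4/9)·I.
Solving for I: (1 + 4/9)·I equals the remaining terms, so I = (9/13)·(-exp(-3*z)*sin(2*z)/3 - 2*exp(-3*z)*cos(2*z)/9).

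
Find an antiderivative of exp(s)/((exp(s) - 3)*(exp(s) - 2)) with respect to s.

Let u = e^s, du = e^s ds.
The integral becomes ∫ du/((u-3)(u-2)); decompose into partial fractions.

log(exp(s) - 3) - log(exp(s) - 2) + C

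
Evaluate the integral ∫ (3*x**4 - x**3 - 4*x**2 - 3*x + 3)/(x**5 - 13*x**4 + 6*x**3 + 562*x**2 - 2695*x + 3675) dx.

3323*log(x - 7)/112 - 2491*log(x - 5)/96 - 87*log(x - 3)/80 + 1229*log(x + 7)/3360 + 273/(8*x - 40) + C

Factor the denominator: (x - 7)*(x - 5)**2*(x - 3)*(x + 7).
Partial-fraction decomposition: 1229/(3360*(x + 7)) - 87/(80*(x - 3)) - 2491/(96*(x - 5)) - 273/(8*(x - 5)**2) + 3323/(112*(x - 7)).
Integrate each term; A/(x−a) gives A·log|x−a|; A/(x−a)² gives −A/(x−a).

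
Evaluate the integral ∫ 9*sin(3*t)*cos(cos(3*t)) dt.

Let u = cos(3*t), so du = (-3*sin(3*t)) dt.
Rewriting, the integral becomes -3·∫ cos(u) du = -3·sin(u).
Substituting back, u = cos(3*t).

-3*sin(cos(3*t)) + C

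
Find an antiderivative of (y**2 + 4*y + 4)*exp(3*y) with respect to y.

Use integration by parts with u = y**2 + 4*y + 4, dv = exp(3*y) dy, so v = exp(3*y)/3.
Apply parts 2 times (tabular method): alternate signs, differentiate u down to 0, integrate dv up.

(9*y**2 + 30*y + 26)*exp(3*y)/27 + C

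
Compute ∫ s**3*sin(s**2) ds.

-s**2*cos(s**2)/2 + sin(s**2)/2 + C

Let u = s², du = 2s ds; rewrite as (1/2)∫ u^1·sin(1u) du.
Now integrate by parts 1 time.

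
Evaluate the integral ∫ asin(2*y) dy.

y*asin(2*y) + sqrt(-4*y**2 + 1)/2 + C

Use integration by parts with u = arcsin(2*y), dv = dy.
Then du = 2/sqrt(-4*y**2 + 1) dy.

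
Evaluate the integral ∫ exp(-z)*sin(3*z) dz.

Let I denote the integral. Integrate by parts with u = sin(3*z), dv = exp(-z) dz, so v = -exp(-z): I = -exp(-z)*sin(3*z) + 3·∫ exp(-z)*cos(3*z) dz.
Apply parts again with u = cos(3*z), dv = exp(-z) dz: ∫ exp(-z)*cos(3*z) dz = -exp(-z)*cos(3*z) − 3·I. Substituting back brings back I: I = -exp(-z)*sin(3*z) - 3*exp(-z)*cos(3*z) − 9·I.
Solving for I: (1 + 9)·I equals the remaining terms, so I = (1/10)·(-exp(-z)*sin(3*z) - 3*exp(-z)*cos(3*z)).

-exp(-z)*sin(3*z)/10 - 3*exp(-z)*cos(3*z)/10 + C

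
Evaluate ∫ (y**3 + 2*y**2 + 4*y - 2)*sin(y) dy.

-y**3*cos(y) + 3*y**2*sin(y) - 2*y**2*cos(y) + 4*y*sin(y) + 2*y*cos(y) - 2*sin(y) + 6*cos(y) + C

Use integration by parts with u = y**3 + 2*y**2 + 4*y - 2, dv = sin(y) dy, so v = -cos(y).
Apply parts 3 times (tabular method): alternate signs, differentiate u down to 0, integrate dv up.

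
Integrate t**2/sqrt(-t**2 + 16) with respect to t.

Substitute t = 4·sin(θ), so dt = 4·cos(θ) dθ and the radical becomes sqrt(-t**2 + 16) = 4·cos(θ) by the Pythagorean identity.
Integrate the resulting trig expression in θ, then back-substitute θ = asin(t/4), sin(θ) = t/4, cos(θ) = sqrt(-t**2 + 16)/4 (absorbing any constant into C).

-t*sqrt(-t**2 + 16)/2 + 8*asin(t/4) + C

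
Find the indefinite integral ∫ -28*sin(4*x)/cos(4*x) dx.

7*log(cos(4*x)) + C

Let u = cos(4*x), so du = (-4*sin(4*x)) dx.
Rewriting, the integral becomes 7·∫ 1/u du = 7·log(u).
Substituting back, u = cos(4*x).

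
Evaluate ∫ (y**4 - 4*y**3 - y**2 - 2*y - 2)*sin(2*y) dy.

-y**4*cos(2*y)/2 + y**3*sin(2*y) + 2*y**3*cos(2*y) - 3*y**2*sin(2*y) + 2*y**2*cos(2*y) - 2*y*sin(2*y) - 2*y*cos(2*y) + sin(2*y) + C

Use integration by parts with u = y**4 - 4*y**3 - y**2 - 2*y - 2, dv = sin(2*y) dy, so v = -cos(2*y)/2.
Apply parts 4 times (tabular method): alternate signs, differentiate u down to 0, integrate dv up.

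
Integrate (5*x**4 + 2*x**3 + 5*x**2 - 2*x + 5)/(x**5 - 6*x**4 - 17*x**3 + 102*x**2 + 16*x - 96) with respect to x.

Factor the denominator: (x - 6)*(x - 4)*(x - 1)*(x + 1)*(x + 4).
Partial-fraction decomposition: 83/(80*(x + 4)) - 1/(14*(x + 1)) + 1/(10*(x - 1)) - 99/(16*(x - 4)) + 1417/(140*(x - 6)).
Integrate each term: A/(x−a) contributes A·log|x−a|.

1417*log(x - 6)/140 - 99*log(x - 4)/16 + log(x - 1)/10 - log(x + 1)/14 + 83*log(x + 4)/80 + C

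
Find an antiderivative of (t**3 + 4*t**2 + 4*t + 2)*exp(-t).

(-t**3 - 7*t**2 - 18*t - 20)*exp(-t) + C

Use integration by parts with u = t**3 + 4*t**2 + 4*t + 2, dv = exp(-t) dt, so v = -exp(-t).
Apply parts 3 times (tabular method): alternate signs, differentiate u down to 0, integrate dv up.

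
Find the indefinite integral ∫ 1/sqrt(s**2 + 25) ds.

Substitute s = 5·tan(θ), so ds = 5·sec(θ)^2 dθ and the radical becomes sqrt(s**2 + 25) = 5·sec(θ) by the Pythagorean identity.
Integrate the resulting trig expression in θ, then back-substitute tan(θ) = s/5, sec(θ) = sqrt(s**2 + 25)/5 (absorbing any constant into C).

log(s + sqrt(s**2 + 25)) + C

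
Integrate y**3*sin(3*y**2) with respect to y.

Let u = y², du = 2y dy; rewrite as (1/2)∫ u^1·sin(3u) du.
Now integrate by parts 1 time.

-y**2*cos(3*y**2)/6 + sin(3*y**2)/18 + C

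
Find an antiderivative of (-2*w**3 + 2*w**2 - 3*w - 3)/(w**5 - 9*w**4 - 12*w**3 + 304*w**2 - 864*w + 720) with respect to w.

-127*log(w - 6)/64 + 218*log(w - 5)/99 - 643*log(w - 2)/2304 + 173*log(w + 6)/2816 + 17/(96*w - 192) + C

Factor the denominator: (w - 6)*(w - 5)*(w - 2)**2*(w + 6).
Partial-fraction decomposition: 173/(2816*(w + 6)) - 643/(2304*(w - 2)) - 17/(96*(w - 2)**2) + 218/(99*(w - 5)) - 127/(64*(w - 6)).
Integrate each term; A/(w−a) gives A·log|w−a|; A/(w−a)² gives −A/(w−a).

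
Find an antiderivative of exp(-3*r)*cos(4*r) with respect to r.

Let I denote the integral. Integrate by parts with u = cos(4*r), dv = exp(-3*r) dr, so v = -exp(-3*r)/3: I = -exp(-3*r)*cos(4*r)/3 − (4/3)·∫ exp(-3*r)*sin(4*r) dr.
Apply parts again with u = sin(4*r), dv = exp(-3*r) dr: ∫ exp(-3*r)*sin(4*r) dr = -exp(-3*r)*sin(4*r)/3 + (4/3)·I. Substituting back brings back I: I = 4*exp(-3*r)*sin(4*r)/9 - exp(-3*r)*cos(4*r)/3 − (16/9)·I.
Solving for I: (1 + 16/9)·I equals the remaining terms, so I = (9/25)·(4*exp(-3*r)*sin(4*r)/9 - exp(-3*r)*cos(4*r)/3).

4*exp(-3*r)*sin(4*r)/25 - 3*exp(-3*r)*cos(4*r)/25 + C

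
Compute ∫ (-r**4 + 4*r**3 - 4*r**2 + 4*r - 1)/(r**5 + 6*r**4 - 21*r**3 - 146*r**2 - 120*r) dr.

Factor the denominator: r*(r - 5)*(r + 1)*(r + 4)*(r + 6).
Partial-fraction decomposition: -2329/(660*(r + 6)) + 593/(216*(r + 4)) - 7/(45*(r + 1)) - 103/(1485*(r - 5)) + 1/(120*r).
Integrate each term: A/(r−a) contributes A·log|r−a|.

log(r)/120 - 103*log(r - 5)/1485 - 7*log(r + 1)/45 + 593*log(r + 4)/216 - 2329*log(r + 6)/660 + C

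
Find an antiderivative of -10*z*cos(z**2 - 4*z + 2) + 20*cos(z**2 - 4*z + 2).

-5*sin(z**2 - 4*z + 2) + C

Let u = z**2 - 4*z + 2, so du = (2*z - 4) dz.
Rewriting, the integral becomes -5·∫ cos(u) du = -5·sin(u).
Substituting back, u = z**2 - 4*z + 2.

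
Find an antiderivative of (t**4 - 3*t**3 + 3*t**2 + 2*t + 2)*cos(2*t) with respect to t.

Use integration by parts with u = t**4 - 3*t**3 + 3*t**2 + 2*t + 2, dv = cos(2*t) dt, so v = sin(2*t)/2.
Apply parts 4 times (tabular method): alternate signs, differentiate u down to 0, integrate dv up.

t**4*sin(2*t)/2 - 3*t**3*sin(2*t)/2 + t**3*cos(2*t) - 9*t**2*cos(2*t)/4 + 13*t*sin(2*t)/4 + sin(2*t) + 13*cos(2*t)/8 + C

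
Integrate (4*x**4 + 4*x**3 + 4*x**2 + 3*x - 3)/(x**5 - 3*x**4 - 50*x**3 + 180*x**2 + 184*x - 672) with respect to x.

Factor the denominator: (x - 6)*(x - 4)*(x - 2)*(x + 2)*(x + 7).
Partial-fraction decomposition: 764/(585*(x + 7)) - 13/(320*(x + 2)) + 115/(288*(x - 2)) - 41/(8*(x - 4)) + 6207/(832*(x - 6)).
Integrate each term: A/(x−a) contributes A·log|x−a|.

6207*log(x - 6)/832 - 41*log(x - 4)/8 + 115*log(x - 2)/288 - 13*log(x + 2)/320 + 764*log(x + 7)/585 + C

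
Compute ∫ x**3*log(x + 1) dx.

x**4*log(x + 1)/4 - x**4/16 + x**3/12 - x**2/8 + x/4 - log(x + 1)/4 + C

Use integration by parts with u = log(x + 1), dv = x**3 dx.
Then du = 1/(x + 1) dx and v = x**4/4.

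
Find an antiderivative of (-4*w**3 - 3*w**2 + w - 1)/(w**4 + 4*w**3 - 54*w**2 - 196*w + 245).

Factor the denominator: (w - 7)*(w - 1)*(w + 5)*(w + 7).
Partial-fraction decomposition: -1217/(224*(w + 7)) + 419/(144*(w + 5)) + 7/(288*(w - 1)) - 1513/(1008*(w - 7)).
Integrate each term: A/(w−a) contributes A·log|w−a|.

-1513*log(w - 7)/1008 + 7*log(w - 1)/288 + 419*log(w + 5)/144 - 1217*log(w + 7)/224 + C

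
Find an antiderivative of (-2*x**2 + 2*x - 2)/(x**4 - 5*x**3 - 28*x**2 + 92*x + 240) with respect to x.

-31*log(x - 6)/40 + 2*log(x - 5)/3 - log(x + 2)/8 + 7*log(x + 4)/30 + C

Factor the denominator: (x - 6)*(x - 5)*(x + 2)*(x + 4).
Partial-fraction decomposition: 7/(30*(x + 4)) - 1/(8*(x + 2)) + 2/(3*(x - 5)) - 31/(40*(x - 6)).
Integrate each term: A/(x−a) contributes A·log|x−a|.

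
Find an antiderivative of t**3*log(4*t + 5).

Use integration by parts with u = log(4*t + 5), dv = t**3 dt.
Then du = 4/(4*t + 5) dt and v = t**4/4.

t**4*log(4*t + 5)/4 - t**4/16 + 5*t**3/48 - 25*t**2/128 + 125*t/256 - 625*log(4*t + 5)/1024 + C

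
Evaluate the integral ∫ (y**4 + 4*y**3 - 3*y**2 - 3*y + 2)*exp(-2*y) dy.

Use integration by parts with u = y**4 + 4*y**3 - 3*y**2 - 3*y + 2, dv = exp(-2*y) dy, so v = -exp(-2*y)/2.
Apply parts 4 times (tabular method): alternate signs, differentiate u down to 0, integrate dv up.

(-2*y**4 - 12*y**3 - 12*y**2 - 6*y - 7)*exp(-2*y)/4 + C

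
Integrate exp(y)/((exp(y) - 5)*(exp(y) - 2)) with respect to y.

log(exp(y) - 5)/3 - log(exp(y) - 2)/3 + C

Let u = e^y, du = e^y dy.
The integral becomes ∫ du/((u-2)(u-5)); decompose into partial fractions.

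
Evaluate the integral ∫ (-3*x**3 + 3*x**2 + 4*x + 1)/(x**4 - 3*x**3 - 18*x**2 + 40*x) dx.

log(x)/40 - 31*log(x - 5)/15 + log(x - 2)/12 - 25*log(x + 4)/24 + C

Factor the denominator: x*(x - 5)*(x - 2)*(x + 4).
Partial-fraction decomposition: -25/(24*(x + 4)) + 1/(12*(x - 2)) - 31/(15*(x - 5)) + 1/(40*x).
Integrate each term: A/(x−a) contributes A·log|x−a|.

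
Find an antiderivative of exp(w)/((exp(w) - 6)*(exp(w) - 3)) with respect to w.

Let u = e^w, du = e^w dw.
The integral becomes ∫ du/((u-3)(u-6)); decompose into partial fractions.

log(exp(w) - 6)/3 - log(exp(w) - 3)/3 + C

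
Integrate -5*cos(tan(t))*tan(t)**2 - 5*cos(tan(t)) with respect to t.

Let u = tan(t), so du = (tan(t)**2 + 1) dt.
Rewriting, the integral becomes -5·∫ cos(u) du = -5·sin(u).
Substituting back, u = tan(t).

-5*sin(tan(t)) + C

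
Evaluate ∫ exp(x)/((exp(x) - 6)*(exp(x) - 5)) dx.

Let u = e^x, du = e^x dx.
The integral becomes ∫ du/((u-6)(u-5)); decompose into partial fractions.

log(exp(x) - 6) - log(exp(x) - 5) + C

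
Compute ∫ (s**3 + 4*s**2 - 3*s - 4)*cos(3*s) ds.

Use integration by parts with u = s**3 + 4*s**2 - 3*s - 4, dv = cos(3*s) ds, so v = sin(3*s)/3.
Apply parts 3 times (tabular method): alternate signs, differentiate u down to 0, integrate dv up.

s**3*sin(3*s)/3 + 4*s**2*sin(3*s)/3 + s**2*cos(3*s)/3 - 11*s*sin(3*s)/9 + 8*s*cos(3*s)/9 - 44*sin(3*s)/27 - 11*cos(3*s)/27 + C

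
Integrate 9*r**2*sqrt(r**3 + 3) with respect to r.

2*(r**3 + 3)**(3/2) + C

Let u = r**3 + 3, so du = (3*r**2) dr.
Rewriting, the integral becomes 3·∫ √u du = 3·(2/3)u^(3/2).
Substituting back, u = r**3 + 3.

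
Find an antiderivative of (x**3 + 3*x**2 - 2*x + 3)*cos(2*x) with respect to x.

Use integration by parts with u = x**3 + 3*x**2 - 2*x + 3, dv = cos(2*x) dx, so v = sin(2*x)/2.
Apply parts 3 times (tabular method): alternate signs, differentiate u down to 0, integrate dv up.

x**3*sin(2*x)/2 + 3*x**2*sin(2*x)/2 + 3*x**2*cos(2*x)/4 - 7*x*sin(2*x)/4 + 3*x*cos(2*x)/2 + 3*sin(2*x)/4 - 7*cos(2*x)/8 + C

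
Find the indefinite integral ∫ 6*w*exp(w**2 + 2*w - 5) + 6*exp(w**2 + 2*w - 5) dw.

Let u = w**2 + 2*w - 5, so du = (2*w + 2) dw.
Rewriting, the integral becomes 3·∫ e^u du = 3·e^u.
Substituting back, u = w**2 + 2*w - 5.

3*exp(w**2 + 2*w - 5) + C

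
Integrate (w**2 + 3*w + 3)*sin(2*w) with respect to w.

-w**2*cos(2*w)/2 + w*sin(2*w)/2 - 3*w*cos(2*w)/2 + 3*sin(2*w)/4 - 5*cos(2*w)/4 + C

Use integration by parts with u = w**2 + 3*w + 3, dv = sin(2*w) dw, so v = -cos(2*w)/2.
Apply parts 2 times (tabular method): alternate signs, differentiate u down to 0, integrate dv up.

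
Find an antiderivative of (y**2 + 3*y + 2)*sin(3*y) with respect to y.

Use integration by parts with u = y**2 + 3*y + 2, dv = sin(3*y) dy, so v = -cos(3*y)/3.
Apply parts 2 times (tabular method): alternate signs, differentiate u down to 0, integrate dv up.

-y**2*cos(3*y)/3 + 2*y*sin(3*y)/9 - y*cos(3*y) + sin(3*y)/3 - 16*cos(3*y)/27 + C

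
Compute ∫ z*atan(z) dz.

Use integration by parts with u = arctan(z), dv = z dz.
Then du = 1/(z**2 + 1) dz.

z**2*atan(z)/2 - z/2 + atan(z)/2 + C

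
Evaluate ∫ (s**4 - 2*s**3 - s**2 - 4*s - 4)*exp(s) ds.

(s**4 - 6*s**3 + 17*s**2 - 38*s + 34)*exp(s) + C

Use integration by parts with u = s**4 - 2*s**3 - s**2 - 4*s - 4, dv = exp(s) ds, so v = exp(s).
Apply parts 4 times (tabular method): alternate signs, differentiate u down to 0, integrate dv up.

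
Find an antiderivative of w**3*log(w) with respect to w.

w**4*log(w)/4 - w**4/16 + C

Use integration by parts with u = log(w), dv = w**3 dw.
Then du = 1/w dw and v = w**4/4.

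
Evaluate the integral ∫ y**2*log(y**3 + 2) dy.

Let u = y**3 + 2, so du = (3*y**2) dy.
The integral becomes (1/3)·∫ log(u) du; integrate by parts with u′=log(u), dv′=du.

y**3*log(y**3 + 2)/3 - y**3/3 + 2*log(y**3 + 2)/3 + C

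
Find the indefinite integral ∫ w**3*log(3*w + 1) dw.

w**4*log(3*w + 1)/4 - w**4/16 + w**3/36 - w**2/72 + w/108 - log(3*w + 1)/324 + C

Use integration by parts with u = log(3*w + 1), dv = w**3 dw.
Then du = 3/(3*w + 1) dw and v = w**4/4.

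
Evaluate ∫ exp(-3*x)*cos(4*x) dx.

4*exp(-3*x)*sin(4*x)/25 - 3*exp(-3*x)*cos(4*x)/25 + C

Let I denote the integral. Integrate by parts with u = cos(4*x), dv = exp(-3*x) dx, so v = -exp(-3*x)/3: I = -exp(-3*x)*cos(4*x)/3 − (4/3)·∫ exp(-3*x)*sin(4*x) dx.
Apply parts again with u = sin(4*x), dv = exp(-3*x) dx: ∫ exp(-3*x)*sin(4*x) dx = -exp(-3*x)*sin(4*x)/3 + (4/3)·I. Substituting back brings back I: I = 4*exp(-3*x)*sin(4*x)/9 - exp(-3*x)*cos(4*x)/3 − (16/9)·I.
Solving for I: (1 + 16/9)·I equals the remaining terms, so I = (9/25)·(4*exp(-3*x)*sin(4*x)/9 - exp(-3*x)*cos(4*x)/3).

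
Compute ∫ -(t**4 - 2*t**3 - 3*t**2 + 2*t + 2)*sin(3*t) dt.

Use integration by parts with u = t**4 - 2*t**3 - 3*t**2 + 2*t + 2, dv = -sin(3*t) dt, so v = cos(3*t)/3.
Apply parts 4 times (tabular method): alternate signs, differentiate u down to 0, integrate dv up.

t**4*cos(3*t)/3 - 4*t**3*sin(3*t)/9 - 2*t**3*cos(3*t)/3 + 2*t**2*sin(3*t)/3 - 13*t**2*cos(3*t)/9 + 26*t*sin(3*t)/27 + 10*t*cos(3*t)/9 - 10*sin(3*t)/27 + 80*cos(3*t)/81 + C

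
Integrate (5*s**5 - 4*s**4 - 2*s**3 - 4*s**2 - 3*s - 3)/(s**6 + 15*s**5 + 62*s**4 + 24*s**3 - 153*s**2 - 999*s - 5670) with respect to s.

Factor the denominator: (s - 3)*(s + 5)*(s + 6)*(s + 7)*(s**2 + 9).
Partial-fraction decomposition: -(27917*s + 35073)/(88740*(s**2 + 9)) + 93131/(1160*(s + 7)) - 14587/(135*(s + 6)) + 17963/(544*(s + 5)) + 263/(4320*(s - 3)).
Integrate each term; A/(s−a) gives A·log|s−a|; the (Bs+D)/(s²+p²) term gives a log and an atan.

263*log(s - 3)/4320 + 17963*log(s + 5)/544 - 14587*log(s + 6)/135 + 93131*log(s + 7)/1160 - 27917*log(s**2 + 9)/177480 - 1299*atan(s/3)/9860 + C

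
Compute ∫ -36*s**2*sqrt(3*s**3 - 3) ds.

-8*(3*s**3 - 3)**(3/2)/3 + C

Let u = 3*s**3 - 3, so du = (9*s**2) ds.
Rewriting, the integral becomes -4·∫ √u du = -4·(2/3)u^(3/2).
Substituting back, u = 3*s**3 - 3.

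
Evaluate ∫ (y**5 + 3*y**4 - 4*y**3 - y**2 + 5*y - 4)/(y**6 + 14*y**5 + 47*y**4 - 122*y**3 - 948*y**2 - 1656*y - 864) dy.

Factor the denominator: (y - 4)*(y + 1)*(y + 2)*(y + 3)*(y + 6)**2.
Partial-fraction decomposition: 22199/(18000*(y + 6)) - 1547/(300*(y + 6)**2) - 40/(63*(y + 3)) + 5/(16*(y + 2)) + 2/(125*(y + 1)) + 64/(875*(y - 4)).
Integrate each term; A/(y−a) gives A·log|y−a|; A/(y−a)² gives −A/(y−a).

64*log(y - 4)/875 + 2*log(y + 1)/125 + 5*log(y + 2)/16 - 40*log(y + 3)/63 + 22199*log(y + 6)/18000 + 1547/(300*y + 1800) + C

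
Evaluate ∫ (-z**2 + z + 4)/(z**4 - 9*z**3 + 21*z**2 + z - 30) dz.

Factor the denominator: (z - 5)*(z - 3)*(z - 2)*(z + 1).
Partial-fraction decomposition: -1/(36*(z + 1)) + 2/(9*(z - 2)) + 1/(4*(z - 3)) - 4/(9*(z - 5)).
Integrate each term: A/(z−a) contributes A·log|z−a|.

-4*log(z - 5)/9 + log(z - 3)/4 + 2*log(z - 2)/9 - log(z + 1)/36 + C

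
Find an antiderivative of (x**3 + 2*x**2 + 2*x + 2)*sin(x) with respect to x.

Use integration by parts with u = x**3 + 2*x**2 + 2*x + 2, dv = sin(x) dx, so v = -cos(x).
Apply parts 3 times (tabular method): alternate signs, differentiate u down to 0, integrate dv up.

-x**3*cos(x) + 3*x**2*sin(x) - 2*x**2*cos(x) + 4*x*sin(x) + 4*x*cos(x) - 4*sin(x) + 2*cos(x) + C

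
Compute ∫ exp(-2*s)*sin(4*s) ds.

-exp(-2*s)*sin(4*s)/10 - exp(-2*s)*cos(4*s)/5 + C

Let I denote the integral. Integrate by parts with u = sin(4*s), dv = exp(-2*s) ds, so v = -exp(-2*s)/2: I = -exp(-2*s)*sin(4*s)/2 + 2·∫ exp(-2*s)*cos(4*s) ds.
Apply parts again with u = cos(4*s), dv = exp(-2*s) ds: ∫ exp(-2*s)*cos(4*s) ds = -exp(-2*s)*cos(4*s)/2 − 2·I. Substituting back brings back I: I = -exp(-2*s)*sin(4*s)/2 - exp(-2*s)*cos(4*s) − 4·I.
Solving for I: (1 + 4)·I equals the remaining terms, so I = (1/5)·(-exp(-2*s)*sin(4*s)/2 - exp(-2*s)*cos(4*s)).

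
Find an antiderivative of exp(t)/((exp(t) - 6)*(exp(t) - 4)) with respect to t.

Let u = e^t, du = e^t dt.
The integral becomes ∫ du/((u-6)(u-4)); decompose into partial fractions.

log(exp(t) - 6)/2 - log(exp(t) - 4)/2 + C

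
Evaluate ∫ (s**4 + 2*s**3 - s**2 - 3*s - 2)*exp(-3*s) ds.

(-27*s**4 - 90*s**3 - 63*s**2 + 39*s + 67)*exp(-3*s)/81 + C

Use integration by parts with u = s**4 + 2*s**3 - s**2 - 3*s - 2, dv = exp(-3*s) ds, so v = -exp(-3*s)/3.
Apply parts 4 times (tabular method): alternate signs, differentiate u down to 0, integrate dv up.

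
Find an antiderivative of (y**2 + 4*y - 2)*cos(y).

y**2*sin(y) + 4*y*sin(y) + 2*y*cos(y) - 4*sin(y) + 4*cos(y) + C

Use integration by parts with u = y**2 + 4*y - 2, dv = cos(y) dy, so v = sin(y).
Apply parts 2 times (tabular method): alternate signs, differentiate u down to 0, integrate dv up.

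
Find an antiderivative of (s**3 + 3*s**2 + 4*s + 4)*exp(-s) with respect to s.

Use integration by parts with u = s**3 + 3*s**2 + 4*s + 4, dv = exp(-s) ds, so v = -exp(-s).
Apply parts 3 times (tabular method): alternate signs, differentiate u down to 0, integrate dv up.

(-s**3 - 6*s**2 - 16*s - 20)*exp(-s) + C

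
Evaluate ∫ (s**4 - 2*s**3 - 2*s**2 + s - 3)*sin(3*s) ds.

Use integration by parts with u = s**4 - 2*s**3 - 2*s**2 + s - 3, dv = sin(3*s) ds, so v = -cos(3*s)/3.
Apply parts 4 times (tabular method): alternate signs, differentiate u down to 0, integrate dv up.

-s**4*cos(3*s)/3 + 4*s**3*sin(3*s)/9 + 2*s**3*cos(3*s)/3 - 2*s**2*sin(3*s)/3 + 10*s**2*cos(3*s)/9 - 20*s*sin(3*s)/27 - 7*s*cos(3*s)/9 + 7*sin(3*s)/27 + 61*cos(3*s)/81 + C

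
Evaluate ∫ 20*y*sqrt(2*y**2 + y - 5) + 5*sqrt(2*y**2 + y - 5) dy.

Let u = 2*y**2 + y - 5, so du = (4*y + 1) dy.
Rewriting, the integral becomes 5·∫ √u du = 5·(2/3)u^(3/2).
Substituting back, u = 2*y**2 + y - 5.

10*(2*y**2 + y - 5)**(3/2)/3 + C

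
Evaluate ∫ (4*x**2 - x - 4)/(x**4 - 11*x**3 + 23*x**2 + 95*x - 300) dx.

-507*log(x - 5)/64 + 8*log(x - 4) - 5*log(x + 3)/64 - 91/(8*x - 40) + C

Factor the denominator: (x - 5)**2*(x - 4)*(x + 3).
Partial-fraction decomposition: -5/(64*(x + 3)) + 8/(x - 4) - 507/(64*(x - 5)) + 91/(8*(x - 5)**2).
Integrate each term; A/(x−a) gives A·log|x−a|; A/(x−a)² gives −A/(x−a).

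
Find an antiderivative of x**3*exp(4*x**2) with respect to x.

(4*x**2 - 1)*exp(4*x**2)/32 + C

Let u = x², du = 2x dx; rewrite as (1/2)∫ u^1·exp(4u) du.
Now integrate by parts 1 time.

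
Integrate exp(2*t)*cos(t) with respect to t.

exp(2*t)*sin(t)/5 + 2*exp(2*t)*cos(t)/5 + C

Let I denote the integral. Integrate by parts with u = cos(t), dv = exp(2*t) dt, so v = exp(2*t)/2: I = exp(2*t)*cos(t)/2 + (1/2)·∫ exp(2*t)*sin(t) dt.
Apply parts again with u = sin(t), dv = exp(2*t) dt: ∫ exp(2*t)*sin(t) dt = exp(2*t)*sin(t)/2 − (1/2)·I. Substituting back brings back I: I = exp(2*t)*sin(t)/4 + exp(2*t)*cos(t)/2 − (1/4)·I.
Solving for I: (1 + 1/4)·I equals the remaining terms, so I = (4/5)·(exp(2*t)*sin(t)/4 + exp(2*t)*cos(t)/2).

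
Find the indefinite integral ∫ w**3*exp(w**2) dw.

(w**2 - 1)*exp(w**2)/2 + C

Let u = w², du = 2w dw; rewrite as (1/2)∫ u^1·exp(1u) du.
Now integrate by parts 1 time.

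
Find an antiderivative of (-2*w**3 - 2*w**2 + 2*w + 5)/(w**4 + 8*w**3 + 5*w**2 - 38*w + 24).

Factor the denominator: (w - 1)**2*(w + 4)*(w + 6).
Partial-fraction decomposition: -353/(98*(w + 6)) + 93/(50*(w + 4)) - 316/(1225*(w - 1)) + 3/(35*(w - 1)**2).
Integrate each term; A/(w−a) gives A·log|w−a|; A/(w−a)² gives −A/(w−a).

-316*log(w - 1)/1225 + 93*log(w + 4)/50 - 353*log(w + 6)/98 - 3/(35*w - 35) + C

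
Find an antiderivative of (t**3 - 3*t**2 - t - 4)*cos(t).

Use integration by parts with u = t**3 - 3*t**2 - t - 4, dv = cos(t) dt, so v = sin(t).
Apply parts 3 times (tabular method): alternate signs, differentiate u down to 0, integrate dv up.

t**3*sin(t) - 3*t**2*sin(t) + 3*t**2*cos(t) - 7*t*sin(t) - 6*t*cos(t) + 2*sin(t) - 7*cos(t) + C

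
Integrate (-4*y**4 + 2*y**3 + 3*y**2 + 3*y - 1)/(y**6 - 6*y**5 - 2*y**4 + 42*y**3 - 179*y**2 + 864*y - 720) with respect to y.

Factor the denominator: (y - 5)*(y - 4)*(y - 1)*(y + 4)*(y**2 + 9).
Partial-fraction decomposition: (1026*y - 1109)/(4250*(y**2 + 9)) + 1117/(9000*(y + 4)) + 1/(200*(y - 1)) + 279/(200*(y - 4)) - 2161/(1224*(y - 5)).
Integrate each term; A/(y−a) gives A·log|y−a|; the (By+D)/(y²+p²) term gives a log and an atan.

-2161*log(y - 5)/1224 + 279*log(y - 4)/200 + log(y - 1)/200 + 1117*log(y + 4)/9000 + 513*log(y**2 + 9)/4250 - 1109*atan(y/3)/12750 + C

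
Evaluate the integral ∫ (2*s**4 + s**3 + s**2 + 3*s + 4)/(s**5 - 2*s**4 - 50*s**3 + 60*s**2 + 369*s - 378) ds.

Factor the denominator: (s - 7)*(s - 3)*(s - 1)*(s + 3)*(s + 6).
Partial-fraction decomposition: 2398/(2457*(s + 6)) - 139/(720*(s + 3)) + 11/(336*(s - 1)) - 211/(432*(s - 3)) + 5219/(3120*(s - 7)).
Integrate each term: A/(s−a) contributes A·log|s−a|.

5219*log(s - 7)/3120 - 211*log(s - 3)/432 + 11*log(s - 1)/336 - 139*log(s + 3)/720 + 2398*log(s + 6)/2457 + C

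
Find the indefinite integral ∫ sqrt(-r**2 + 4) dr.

r*sqrt(-r**2 + 4)/2 + 2*asin(r/2) + C

Substitute r = 2·sin(θ), so dr = 2·cos(θ) dθ and the radical becomes sqrt(-r**2 + 4) = 2·cos(θ) by the Pythagorean identity.
Integrate the resulting trig expression in θ, then back-substitute θ = asin(r/2), sin(θ) = r/2, cos(θ) = sqrt(-r**2 + 4)/2 (absorbing any constant into C).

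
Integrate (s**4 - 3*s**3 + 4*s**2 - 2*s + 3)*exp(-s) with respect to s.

Use integration by parts with u = s**4 - 3*s**3 + 4*s**2 - 2*s + 3, dv = exp(-s) ds, so v = -exp(-s).
Apply parts 4 times (tabular method): alternate signs, differentiate u down to 0, integrate dv up.

(-s**4 - s**3 - 7*s**2 - 12*s - 15)*exp(-s) + C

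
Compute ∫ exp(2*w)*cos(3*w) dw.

3*exp(2*w)*sin(3*w)/13 + 2*exp(2*w)*cos(3*w)/13 + C

Let I denote the integral. Integrate by parts with u = cos(3*w), dv = exp(2*w) dw, so v = exp(2*w)/2: I = exp(2*w)*cos(3*w)/2 + (3/2)·∫ exp(2*w)*sin(3*w) dw.
Apply parts again with u = sin(3*w), dv = exp(2*w) dw: ∫ exp(2*w)*sin(3*w) dw = exp(2*w)*sin(3*w)/2 − (3/2)·I. Substituting back brings back I: I = 3*exp(2*w)*sin(3*w)/4 + exp(2*w)*cos(3*w)/2 − (9/4)·I.
Solving for I: (1 + 9/4)·I equals the remaining terms, so I = (4/13)·(3*exp(2*w)*sin(3*w)/4 + exp(2*w)*cos(3*w)/2).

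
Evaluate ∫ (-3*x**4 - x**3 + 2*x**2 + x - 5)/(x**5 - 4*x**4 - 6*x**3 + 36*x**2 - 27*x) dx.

5*log(x)/27 - 7*log(x - 3)/3 - 3*log(x - 1)/8 - 103*log(x + 3)/216 + 127/(18*x - 54) + C

Factor the denominator: x*(x - 3)**2*(x - 1)*(x + 3).
Partial-fraction decomposition: -103/(216*(x + 3)) - 3/(8*(x - 1)) - 7/(3*(x - 3)) - 127/(18*(x - 3)**2) + 5/(27*x).
Integrate each term; A/(x−a) gives A·log|x−a|; A/(x−a)² gives −A/(x−a).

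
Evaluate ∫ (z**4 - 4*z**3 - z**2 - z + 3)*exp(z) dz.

(z**4 - 8*z**3 + 23*z**2 - 47*z + 50)*exp(z) + C

Use integration by parts with u = z**4 - 4*z**3 - z**2 - z + 3, dv = exp(z) dz, so v = exp(z).
Apply parts 4 times (tabular method): alternate signs, differentiate u down to 0, integrate dv up.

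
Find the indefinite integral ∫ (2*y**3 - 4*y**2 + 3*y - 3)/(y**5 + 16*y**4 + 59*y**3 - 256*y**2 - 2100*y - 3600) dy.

Factor the denominator: (y - 5)*(y + 4)*(y + 5)*(y + 6)**2.
Partial-fraction decomposition: 15021/(484*(y + 6)) + 597/(22*(y + 6)**2) - 184/(5*(y + 5)) + 23/(4*(y + 4)) + 9/(605*(y - 5)).
Integrate each term; A/(y−a) gives A·log|y−a|; A/(y−a)² gives −A/(y−a).

9*log(y - 5)/605 + 23*log(y + 4)/4 - 184*log(y + 5)/5 + 15021*log(y + 6)/484 - 597/(22*y + 132) + C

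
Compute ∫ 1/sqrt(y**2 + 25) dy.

log(y + sqrt(y**2 + 25)) + C

Substitute y = 5·tan(θ), so dy = 5·sec(θ)^2 dθ and the radical becomes sqrt(y**2 + 25) = 5·sec(θ) by the Pythagorean identity.
Integrate the resulting trig expression in θ, then back-substitute tan(θ) = y/5, sec(θ) = sqrt(y**2 + 25)/5 (absorbing any constant into C).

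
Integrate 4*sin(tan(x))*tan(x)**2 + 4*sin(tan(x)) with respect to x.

-4*cos(tan(x)) + C

Let u = tan(x), so du = (tan(x)**2 + 1) dx.
Rewriting, the integral becomes 4·∫ sin(u) du = 4·-cos(u).
Substituting back, u = tan(x).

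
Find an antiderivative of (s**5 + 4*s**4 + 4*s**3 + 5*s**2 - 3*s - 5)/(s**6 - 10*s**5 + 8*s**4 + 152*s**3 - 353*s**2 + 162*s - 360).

13981*log(s - 6)/1110 - 3115*log(s - 5)/234 + 353*log(s - 3)/210 + 169*log(s + 4)/10710 + 807*log(s**2 + 1)/81770 + 291*atan(s)/40885 + C

Factor the denominator: (s - 6)*(s - 5)*(s - 3)*(s + 4)*(s**2 + 1).
Partial-fraction decomposition: 3*(269*s + 97)/(40885*(s**2 + 1)) + 169/(10710*(s + 4)) + 353/(210*(s - 3)) - 3115/(234*(s - 5)) + 13981/(1110*(s - 6)).
Integrate each term; A/(s−a) gives A·log|s−a|; the (Bs+D)/(s²+p²) term gives a log and an atan.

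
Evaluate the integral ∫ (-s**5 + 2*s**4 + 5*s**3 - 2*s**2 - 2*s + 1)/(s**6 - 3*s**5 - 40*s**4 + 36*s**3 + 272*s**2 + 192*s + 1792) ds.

Factor the denominator: (s - 7)*(s - 4)*(s + 4)**2*(s**2 + 4).
Partial-fraction decomposition: -(1339*s - 856)/(21200*(s**2 + 4)) - 353417/(774400*(s + 4)) + 1193/(1760*(s + 4)**2) + 77/(1280*(s - 4)) - 3467/(6413*(s - 7)).
Integrate each term; A/(s−a) gives A·log|s−a|; the (Bs+D)/(s²+p²) term gives a log and an atan.

-3467*log(s - 7)/6413 + 77*log(s - 4)/1280 - 353417*log(s + 4)/774400 - 1339*log(s**2 + 4)/42400 + 107*atan(s/2)/5300 - 1193/(1760*s + 7040) + C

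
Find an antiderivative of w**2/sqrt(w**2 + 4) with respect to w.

Substitute w = 2·tan(θ), so dw = 2·sec(θ)^2 dθ and the radical becomes sqrt(w**2 + 4) = 2·sec(θ) by the Pythagorean identity.
Integrate the resulting trig expression in θ, then back-substitute tan(θ) = w/2, sec(θ) = sqrt(w**2 + 4)/2 (absorbing any constant into C).

w*sqrt(w**2 + 4)/2 - 2*log(w + sqrt(w**2 + 4)) + C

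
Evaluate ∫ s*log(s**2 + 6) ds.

Let u = s**2 + 6, so du = (2*s) ds.
The integral becomes (1/2)·∫ log(u) du; integrate by parts with u′=log(u), dv′=du.

s**2*log(s**2 + 6)/2 - s**2/2 + 3*log(s**2 + 6) + C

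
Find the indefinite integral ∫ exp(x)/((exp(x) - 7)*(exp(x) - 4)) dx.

Let u = e^x, du = e^x dx.
The integral becomes ∫ du/((u-4)(u-7)); decompose into partial fractions.

log(exp(x) - 7)/3 - log(exp(x) - 4)/3 + C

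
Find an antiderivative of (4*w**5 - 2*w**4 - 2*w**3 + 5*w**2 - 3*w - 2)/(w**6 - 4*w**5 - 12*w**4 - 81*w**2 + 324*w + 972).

706*log(w - 6)/243 - 79*log(w - 3)/162 - 3*log(w + 2)/13 + 257*log(w + 3)/243 + 1591*log(w**2 + 9)/4212 + 521*atan(w/3)/2106 + C

Factor the denominator: (w - 6)*(w - 3)*(w + 2)*(w + 3)*(w**2 + 9).
Partial-fraction decomposition: (1591*w + 1563)/(2106*(w**2 + 9)) + 257/(243*(w + 3)) - 3/(13*(w + 2)) - 79/(162*(w - 3)) + 706/(243*(w - 6)).
Integrate each term; A/(w−a) gives A·log|w−a|; the (Bw+D)/(w²+p²) term gives a log and an atan.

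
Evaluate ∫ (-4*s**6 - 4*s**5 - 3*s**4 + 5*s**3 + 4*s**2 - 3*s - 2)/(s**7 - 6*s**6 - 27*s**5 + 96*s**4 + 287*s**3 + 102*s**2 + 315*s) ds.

Factor the denominator: s*(s - 7)*(s - 5)*(s + 3)**2*(s**2 + 1).
Partial-fraction decomposition: (58*s - 69)/(2500*(s**2 + 1)) - 240499/(288000*(s + 3)) + 2279/(2400*(s + 3)**2) + 5859/(1280*(s - 5)) - 543139/(70000*(s - 7)) - 2/(315*s).
Integrate each term; A/(s−a) gives A·log|s−a|; the (Bs+D)/(s²+p²) term gives a log and an atan.

-2*log(s)/315 - 543139*log(s - 7)/70000 + 5859*log(s - 5)/1280 - 240499*log(s + 3)/288000 + 29*log(s**2 + 1)/2500 - 69*atan(s)/2500 - 2279/(2400*s + 7200) + C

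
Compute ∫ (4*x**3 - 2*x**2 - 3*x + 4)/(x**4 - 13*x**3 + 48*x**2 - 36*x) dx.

-log(x)/9 + 898*log(x - 6)/225 + 3*log(x - 1)/25 - 389/(15*x - 90) + C

Factor the denominator: x*(x - 6)**2*(x - 1).
Partial-fraction decomposition: 3/(25*(x - 1)) + 898/(225*(x - 6)) + 389/(15*(x - 6)**2) - 1/(9*x).
Integrate each term; A/(x−a) gives A·log|x−a|; A/(x−a)² gives −A/(x−a).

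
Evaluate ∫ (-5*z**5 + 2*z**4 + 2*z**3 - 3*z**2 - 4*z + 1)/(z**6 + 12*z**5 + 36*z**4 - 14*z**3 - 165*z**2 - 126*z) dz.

Factor the denominator: z*(z - 2)*(z + 1)*(z + 3)**2*(z + 7).
Partial-fraction decomposition: -88033/(6048*(z + 7)) + 68857/(7200*(z + 3)) - 1309/(120*(z + 3)**2) + 7/(72*(z + 1)) - 131/(1350*(z - 2)) - 1/(126*z).
Integrate each term; A/(z−a) gives A·log|z−a|; A/(z−a)² gives −A/(z−a).

-log(z)/126 - 131*log(z - 2)/1350 + 7*log(z + 1)/72 + 68857*log(z + 3)/7200 - 88033*log(z + 7)/6048 + 1309/(120*z + 360) + C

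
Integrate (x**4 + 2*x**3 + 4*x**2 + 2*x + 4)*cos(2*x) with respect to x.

x**4*sin(2*x)/2 + x**3*sin(2*x) + x**3*cos(2*x) + x**2*sin(2*x)/2 + 3*x**2*cos(2*x)/2 - x*sin(2*x)/2 + x*cos(2*x)/2 + 7*sin(2*x)/4 - cos(2*x)/4 + C

Use integration by parts with u = x**4 + 2*x**3 + 4*x**2 + 2*x + 4, dv = cos(2*x) dx, so v = sin(2*x)/2.
Apply parts 4 times (tabular method): alternate signs, differentiate u down to 0, integrate dv up.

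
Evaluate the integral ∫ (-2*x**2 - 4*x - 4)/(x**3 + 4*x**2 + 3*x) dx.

Factor the denominator: x*(x + 1)*(x + 3).
Partial-fraction decomposition: -5/(3*(x + 3)) + 1/(x + 1) - 4/(3*x).
Integrate each term: A/(x−a) contributes A·log|x−a|.

-4*log(x)/3 + log(x + 1) - 5*log(x + 3)/3 + C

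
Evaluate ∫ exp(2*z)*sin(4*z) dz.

exp(2*z)*sin(4*z)/10 - exp(2*z)*cos(4*z)/5 + C

Let I denote the integral. Integrate by parts with u = sin(4*z), dv = exp(2*z) dz, so v = exp(2*z)/2: I = exp(2*z)*sin(4*z)/2 − 2·∫ exp(2*z)*cos(4*z) dz.
Apply parts again with u = cos(4*z), dv = exp(2*z) dz: ∫ exp(2*z)*cos(4*z) dz = exp(2*z)*cos(4*z)/2 + 2·I. Substituting back brings back I: I = exp(2*z)*sin(4*z)/2 - exp(2*z)*cos(4*z) − 4·I.
Solving for I: (1 + 4)·I equals the remaining terms, so I = (1/5)·(exp(2*z)*sin(4*z)/2 - exp(2*z)*cos(4*z)).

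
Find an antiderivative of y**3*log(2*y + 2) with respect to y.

Use integration by parts with u = log(2*y + 2), dv = y**3 dy.
Then du = 2/(2*y + 2) dy and v = y**4/4.

y**4*log(2*y + 2)/4 - y**4/16 + y**3/12 - y**2/8 + y/4 - log(y + 1)/4 + C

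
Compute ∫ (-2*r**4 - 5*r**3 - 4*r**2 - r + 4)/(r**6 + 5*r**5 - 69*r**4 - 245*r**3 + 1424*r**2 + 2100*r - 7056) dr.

-1909*log(r - 6)/6084 + 32*log(r - 4)/121 - 43*log(r - 2)/1620 + log(r + 3)/90 + 214477*log(r + 7)/3312738 + 818/(1287*r + 9009) + C

Factor the denominator: (r - 6)*(r - 4)*(r - 2)*(r + 3)*(r + 7)**2.
Partial-fraction decomposition: 214477/(3312738*(r + 7)) - 818/(1287*(r + 7)**2) + 1/(90*(r + 3)) - 43/(1620*(r - 2)) + 32/(121*(r - 4)) - 1909/(6084*(r - 6)).
Integrate each term; A/(r−a) gives A·log|r−a|; A/(r−a)² gives −A/(r−a).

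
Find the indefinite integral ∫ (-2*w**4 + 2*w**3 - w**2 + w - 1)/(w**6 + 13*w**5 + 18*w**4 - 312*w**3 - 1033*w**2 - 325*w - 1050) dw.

Factor the denominator: (w - 5)*(w + 5)*(w + 6)*(w + 7)*(w**2 + 1).
Partial-fraction decomposition: (3*w + 19)/(9620*(w**2 + 1)) + 1109/(240*(w + 7)) - 3067/(407*(w + 6)) + 1531/(520*(w + 5)) - 1021/(34320*(w - 5)).
Integrate each term; A/(w−a) gives A·log|w−a|; the (Bw+D)/(w²+p²) term gives a log and an atan.

-1021*log(w - 5)/34320 + 1531*log(w + 5)/520 - 3067*log(w + 6)/407 + 1109*log(w + 7)/240 + 3*log(w**2 + 1)/19240 + 19*atan(w)/9620 + C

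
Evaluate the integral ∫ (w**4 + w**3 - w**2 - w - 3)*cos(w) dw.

Use integration by parts with u = w**4 + w**3 - w**2 - w - 3, dv = cos(w) dw, so v = sin(w).
Apply parts 4 times (tabular method): alternate signs, differentiate u down to 0, integrate dv up.

w**4*sin(w) + w**3*sin(w) + 4*w**3*cos(w) - 13*w**2*sin(w) + 3*w**2*cos(w) - 7*w*sin(w) - 26*w*cos(w) + 23*sin(w) - 7*cos(w) + C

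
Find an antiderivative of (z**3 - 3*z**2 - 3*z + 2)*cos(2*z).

z**3*sin(2*z)/2 - 3*z**2*sin(2*z)/2 + 3*z**2*cos(2*z)/4 - 9*z*sin(2*z)/4 - 3*z*cos(2*z)/2 + 7*sin(2*z)/4 - 9*cos(2*z)/8 + C

Use integration by parts with u = z**3 - 3*z**2 - 3*z + 2, dv = cos(2*z) dz, so v = sin(2*z)/2.
Apply parts 3 times (tabular method): alternate signs, differentiate u down to 0, integrate dv up.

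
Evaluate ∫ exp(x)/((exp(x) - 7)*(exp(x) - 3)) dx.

log(exp(x) - 7)/4 - log(exp(x) - 3)/4 + C

Let u = e^x, du = e^x dx.
The integral becomes ∫ du/((u-7)(u-3)); decompose into partial fractions.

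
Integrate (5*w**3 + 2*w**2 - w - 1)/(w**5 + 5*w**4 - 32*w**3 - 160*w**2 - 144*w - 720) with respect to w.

229*log(w - 6)/1056 + 571*log(w + 5)/319 - 1003*log(w + 6)/480 + 6*log(w**2 + 4)/145 + 129*atan(w/2)/2320 + C

Factor the denominator: (w - 6)*(w + 5)*(w + 6)*(w**2 + 4).
Partial-fraction decomposition: 3*(32*w + 43)/(1160*(w**2 + 4)) - 1003/(480*(w + 6)) + 571/(319*(w + 5)) + 229/(1056*(w - 6)).
Integrate each term; A/(w−a) gives A·log|w−a|; the (Bw+D)/(w²+p²) term gives a log and an atan.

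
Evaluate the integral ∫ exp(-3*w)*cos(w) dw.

exp(-3*w)*sin(w)/10 - 3*exp(-3*w)*cos(w)/10 + C

Let I denote the integral. Integrate by parts with u = cos(w), dv = exp(-3*w) dw, so v = -exp(-3*w)/3: I = -exp(-3*w)*cos(w)/3 − (1/3)·∫ exp(-3*w)*sin(w) dw.
Apply parts again with u = sin(w), dv = exp(-3*w) dw: ∫ exp(-3*w)*sin(w) dw = -exp(-3*w)*sin(w)/3 + (1/3)·I. Substituting back brings back I: I = exp(-3*w)*sin(w)/9 - exp(-3*w)*cos(w)/3 − (1/9)·I.
Solving for I: (1 + 1/9)·I equals the remaining terms, so I = (9/10)·(exp(-3*w)*sin(w)/9 - exp(-3*w)*cos(w)/3).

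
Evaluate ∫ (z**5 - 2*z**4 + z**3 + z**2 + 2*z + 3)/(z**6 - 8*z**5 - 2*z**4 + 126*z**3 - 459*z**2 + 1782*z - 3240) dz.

Factor the denominator: (z - 6)*(z - 4)*(z - 3)*(z + 5)*(z**2 + 9).
Partial-fraction decomposition: (178*z + 1167)/(3825*(z**2 + 9)) + 249/(1496*(z + 5)) + 7/(24*(z - 3)) - 67/(50*(z - 4)) + 1817/(990*(z - 6)).
Integrate each term; A/(z−a) gives A·log|z−a|; the (Bz+D)/(z²+p²) term gives a log and an atan.

1817*log(z - 6)/990 - 67*log(z - 4)/50 + 7*log(z - 3)/24 + 249*log(z + 5)/1496 + 89*log(z**2 + 9)/3825 + 389*atan(z/3)/3825 + C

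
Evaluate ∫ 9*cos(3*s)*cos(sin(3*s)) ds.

Let u = sin(3*s), so du = (3*cos(3*s)) ds.
Rewriting, the integral becomes 3·∫ cos(u) du = 3·sin(u).
Substituting back, u = sin(3*s).

3*sin(sin(3*s)) + C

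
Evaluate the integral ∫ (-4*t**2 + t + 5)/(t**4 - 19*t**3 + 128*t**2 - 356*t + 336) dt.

Factor the denominator: (t - 7)*(t - 6)*(t - 4)*(t - 2).
Partial-fraction decomposition: 9/(40*(t - 2)) - 55/(12*(t - 4)) + 133/(8*(t - 6)) - 184/(15*(t - 7)).
Integrate each term: A/(t−a) contributes A·log|t−a|.

-184*log(t - 7)/15 + 133*log(t - 6)/8 - 55*log(t - 4)/12 + 9*log(t - 2)/40 + C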